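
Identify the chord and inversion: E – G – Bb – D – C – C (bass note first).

The distinct note names are E, G, Bb, D, C. Stacked in thirds they read C–E–G–Bb–D, which is a dominant ninth chord on C.
With the third (E) in the bass, the chord is in first inversion.

C dominant ninth, first inversion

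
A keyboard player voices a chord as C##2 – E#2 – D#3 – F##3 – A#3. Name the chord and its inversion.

Reducing to letter names: C##, E#, D#, F##, A#. These stack in thirds as D#–F##–A#–C##–E# — a D# major ninth chord.
The lowest note is C##, the seventh of the chord, so this is third inversion.

D# major ninth, third inversion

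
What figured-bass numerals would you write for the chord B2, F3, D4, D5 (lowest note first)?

The notes B, F, D stack in thirds as B–D–F — a B diminished triad. The bass B is the root, so this is root position: figured 5/3.

5/3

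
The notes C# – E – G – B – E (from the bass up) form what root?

C#

Reordering C#, E, G, B into stacked thirds gives C#–E–G–B; the bottom of that stack, C#, is the root.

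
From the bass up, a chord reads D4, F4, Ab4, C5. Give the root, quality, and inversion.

The pitch classes D, F, Ab, C arrange in thirds as D–F–Ab–C: a D half-diminished seventh chord.
With the root (D) in the bass, the chord is in root position (figured bass 7).

D half-diminished seventh, root position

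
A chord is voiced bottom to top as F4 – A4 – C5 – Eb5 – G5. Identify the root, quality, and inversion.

Reducing to letter names: F, A, C, Eb, G. These stack in thirds as F–A–C–Eb–G — an F dominant ninth chord.
F is the root of F dominant ninth; root in the bass means root position.

F dominant ninth, root position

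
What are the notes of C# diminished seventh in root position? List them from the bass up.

Spelling C# diminished seventh: C#–E–G–Bb. In root position the root is bass, giving C#, E, G, Bb from the bottom.

C#, E, G, Bb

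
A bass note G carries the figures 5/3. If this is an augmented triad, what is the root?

G

The figures 5/3 mean the root of the chord is in the bass. If G is the root of an augmented triad, the root is G (chord tones G–B–D#).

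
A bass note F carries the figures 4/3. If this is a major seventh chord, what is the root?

The figures 4/3 mean the fifth of the chord is in the bass. If F is the fifth of a major seventh chord, the root is Bb (chord tones Bb–D–F–A).

Bb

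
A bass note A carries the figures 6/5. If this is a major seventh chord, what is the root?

The figures 6/5 mean the third of the chord is in the bass. If A is the third of a major seventh chord, the root is F (chord tones F–A–C–E).

F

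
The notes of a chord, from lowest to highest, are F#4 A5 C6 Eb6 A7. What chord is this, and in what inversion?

F# diminished seventh, root position

The pitch classes F#, A, C, Eb arrange in thirds as F#–A–C–Eb: an F# diminished seventh chord.
The lowest note is F#, the root of the chord, so this is root position (figured bass 7).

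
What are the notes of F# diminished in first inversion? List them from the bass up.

Spelling F# diminished: F#–A–C. In first inversion the third is bass, giving A, C, F# from the bottom.

A, C, F#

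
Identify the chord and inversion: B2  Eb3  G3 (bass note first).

The distinct note names are B, Eb, G. Stacked in thirds they read Eb–G–B, which is an augmented triad on Eb.
B is the fifth of Eb augmented; fifth in the bass means second inversion (figured bass 6/4).

Eb augmented, second inversion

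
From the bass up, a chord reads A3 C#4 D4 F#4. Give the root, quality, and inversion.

D major seventh, second inversion

The distinct note names are A, C#, D, F#. Stacked in thirds they read D–F#–A–C#, which is a major seventh chord on D.
A is the fifth of D major seventh; fifth in the bass means second inversion (figured bass 4/3).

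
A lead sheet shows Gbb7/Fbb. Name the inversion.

third inversion

Gbb7/Fbb means Gbb dominant seventh with Fbb in the bass. Fbb is the seventh of Gbb dominant seventh (Gbb–Bbb–Dbb–Fbb), so this is third inversion.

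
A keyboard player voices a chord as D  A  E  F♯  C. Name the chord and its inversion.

Reducing to letter names: D, A, E, F#, C. These stack in thirds as D–F#–A–C–E — a D dominant ninth chord.
The lowest note is D, the root of the chord, so this is root position.

D dominant ninth, root position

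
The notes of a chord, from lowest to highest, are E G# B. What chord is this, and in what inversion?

Reducing to letter names: E, G#, B. These stack in thirds as E–G#–B — an E major triad.
With the root (E) in the bass, the chord is in root position (figured bass 5/3).

E major, root position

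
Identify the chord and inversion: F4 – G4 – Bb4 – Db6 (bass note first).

Reducing to letter names: F, G, Bb, Db. These stack in thirds as G–Bb–Db–F — a G half-diminished seventh chord.
With the seventh (F) in the bass, the chord is in third inversion (figured bass 4/2).

G half-diminished seventh, third inversion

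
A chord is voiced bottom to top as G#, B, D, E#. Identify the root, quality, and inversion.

E# diminished seventh, first inversion

Reducing to letter names: G#, B, D, E#. These stack in thirds as E#–G#–B–D — an E# diminished seventh chord.
The lowest note is G#, the third of the chord, so this is first inversion (figured bass 6/5).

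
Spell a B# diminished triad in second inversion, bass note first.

F#, B#, D#

B# diminished is B#–D#–F#. Second inversion puts the fifth (F#) in the bass, with the remaining tones above: F#, B#, D#.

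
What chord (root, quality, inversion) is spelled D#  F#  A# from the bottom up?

The pitch classes D#, F#, A# arrange in thirds as D#–F#–A#: a D# minor triad.
With the root (D#) in the bass, the chord is in root position (figured bass 5/3).

D# minor, root position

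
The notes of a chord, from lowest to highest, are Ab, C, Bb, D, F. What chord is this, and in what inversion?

Bb dominant ninth, third inversion

The pitch classes Ab, C, Bb, D, F arrange in thirds as Bb–D–F–Ab–C: a Bb dominant ninth chord.
With the seventh (Ab) in the bass, the chord is in third inversion.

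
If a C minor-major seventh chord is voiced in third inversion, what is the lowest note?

C minor-major seventh is C–Eb–G–B. Third inversion places the seventh in the bass: B.

B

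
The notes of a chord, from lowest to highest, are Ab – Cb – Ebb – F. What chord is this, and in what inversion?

Reducing to letter names: Ab, Cb, Ebb, F. These stack in thirds as F–Ab–Cb–Ebb — an F diminished seventh chord.
The lowest note is Ab, the third of the chord, so this is first inversion (figured bass 6/5).

F diminished seventh, first inversion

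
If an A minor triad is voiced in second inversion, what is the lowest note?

A minor is A–C–E. Second inversion places the fifth in the bass: E.

E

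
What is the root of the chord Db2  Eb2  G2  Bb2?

The distinct letter names are Db, Eb, G, Bb. Arranged as a stack of thirds they read Eb–G–Bb–Db, so Eb is the root (an Eb dominant seventh chord).

Eb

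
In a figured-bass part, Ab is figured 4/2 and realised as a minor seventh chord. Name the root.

The figures 4/2 mean the seventh of the chord is in the bass. If Ab is the seventh of a minor seventh chord, the root is Bb (chord tones Bb–Db–F–Ab).

Bb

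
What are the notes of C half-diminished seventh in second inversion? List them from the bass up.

The chord tones are C–Eb–Gb–Bb. With the fifth (Gb) lowest for second inversion: Gb, Bb, C, Eb.

Gb, Bb, C, Eb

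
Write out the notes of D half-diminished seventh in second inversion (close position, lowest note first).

D half-diminished seventh is D–F–Ab–C. Second inversion puts the fifth (Ab) in the bass, with the remaining tones above: Ab, C, D, F.

Ab, C, D, F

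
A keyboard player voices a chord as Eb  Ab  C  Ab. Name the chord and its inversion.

Ab major, second inversion

The pitch classes Eb, Ab, C arrange in thirds as Ab–C–Eb: an Ab major triad.
With the fifth (Eb) in the bass, the chord is in second inversion (figured bass 6/4).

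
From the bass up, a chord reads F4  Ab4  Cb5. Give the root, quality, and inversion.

The distinct note names are F, Ab, Cb. Stacked in thirds they read F–Ab–Cb, which is a diminished triad on F.
F is the root of F diminished; root in the bass means root position (figured bass 5/3).

F diminished, root position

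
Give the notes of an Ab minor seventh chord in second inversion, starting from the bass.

Ab minor seventh is Ab–Cb–Eb–Gb. Second inversion puts the fifth (Eb) in the bass, with the remaining tones above: Eb, Gb, Ab, Cb.

Eb, Gb, Ab, Cb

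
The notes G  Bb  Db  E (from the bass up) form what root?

Reordering G, Bb, Db, E into stacked thirds gives E–G–Bb–Db; the bottom of that stack, E, is the root.

E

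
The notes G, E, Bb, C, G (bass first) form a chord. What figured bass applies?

The notes G, E, Bb, C stack in thirds as C–E–G–Bb — a C dominant seventh chord. The bass G is the fifth, so this is second inversion: figured 4/3.

4/3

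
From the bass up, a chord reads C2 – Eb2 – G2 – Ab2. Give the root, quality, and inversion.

Reducing to letter names: C, Eb, G, Ab. These stack in thirds as Ab–C–Eb–G — an Ab major seventh chord.
The lowest note is C, the third of the chord, so this is first inversion (figured bass 6/5).

Ab major seventh, first inversion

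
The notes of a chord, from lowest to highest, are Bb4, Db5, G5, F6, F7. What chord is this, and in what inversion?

The distinct note names are Bb, Db, G, F. Stacked in thirds they read G–Bb–Db–F, which is a half-diminished seventh chord on G.
The lowest note is Bb, the third of the chord, so this is first inversion (figured bass 6/5).

G half-diminished seventh, first inversion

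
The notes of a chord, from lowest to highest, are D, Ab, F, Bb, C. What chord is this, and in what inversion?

Reducing to letter names: D, Ab, F, Bb, C. These stack in thirds as Bb–D–F–Ab–C — a Bb dominant ninth chord.
With the third (D) in the bass, the chord is in first inversion.

Bb dominant ninth, first inversion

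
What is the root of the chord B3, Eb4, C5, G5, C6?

C

B, Eb, C, G are the tones of a C minor-major seventh chord (C–Eb–G–B), making C the root.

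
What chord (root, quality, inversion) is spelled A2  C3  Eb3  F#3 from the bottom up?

The pitch classes A, C, Eb, F# arrange in thirds as F#–A–C–Eb: an F# diminished seventh chord.
A is the third of F# diminished seventh; third in the bass means first inversion (figured bass 6/5).

F# diminished seventh, first inversion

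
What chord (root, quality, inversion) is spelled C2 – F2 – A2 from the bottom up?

The distinct note names are C, F, A. Stacked in thirds they read F–A–C, which is a major triad on F.
With the fifth (C) in the bass, the chord is in second inversion (figured bass 6/4).

F major, second inversion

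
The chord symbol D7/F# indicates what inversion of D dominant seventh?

first inversion

D7/F# means D dominant seventh with F# in the bass. F# is the third of D dominant seventh (D–F#–A–C), so this is first inversion.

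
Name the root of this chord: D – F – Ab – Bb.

Bb

Reordering D, F, Ab, Bb into stacked thirds gives Bb–D–F–Ab; the bottom of that stack, Bb, is the root.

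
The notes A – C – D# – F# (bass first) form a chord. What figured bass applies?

4/3

The notes A, C, D#, F# stack in thirds as D#–F#–A–C — a D# diminished seventh chord. The bass A is the fifth, so this is second inversion: figured 4/3.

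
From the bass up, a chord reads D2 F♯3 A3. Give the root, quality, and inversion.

Reducing to letter names: D, F#, A. These stack in thirds as D–F#–A — a D major triad.
D is the root of D major; root in the bass means root position (figured bass 5/3).

D major, root position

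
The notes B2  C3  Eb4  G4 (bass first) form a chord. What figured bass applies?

The notes B, C, Eb, G stack in thirds as C–Eb–G–B — a C minor-major seventh chord. The bass B is the seventh, so this is third inversion: figured 4/2.

4/2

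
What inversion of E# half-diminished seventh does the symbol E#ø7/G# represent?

E#ø7/G# means E# half-diminished seventh with G# in the bass. G# is the third of E# half-diminished seventh (E#–G#–B–D#), so this is first inversion.

first inversion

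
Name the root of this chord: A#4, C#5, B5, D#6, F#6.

B

The distinct letter names are A#, C#, B, D#, F#. Arranged as a stack of thirds they read B–D#–F#–A#–C#, so B is the root (a B major ninth chord).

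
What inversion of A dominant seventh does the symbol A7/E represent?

second inversion

A7/E means A dominant seventh with E in the bass. E is the fifth of A dominant seventh (A–C#–E–G), so this is second inversion.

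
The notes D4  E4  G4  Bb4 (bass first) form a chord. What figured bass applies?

4/2

The notes D, E, G, Bb stack in thirds as E–G–Bb–D — an E half-diminished seventh chord. The bass D is the seventh, so this is third inversion: figured 4/2.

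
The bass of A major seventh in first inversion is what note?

The third of A major seventh (A–C#–E–G#) is C#; that is the bass in first inversion.

C#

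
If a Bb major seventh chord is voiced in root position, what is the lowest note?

Bb

The root of Bb major seventh (Bb–D–F–A) is Bb; that is the bass in root position.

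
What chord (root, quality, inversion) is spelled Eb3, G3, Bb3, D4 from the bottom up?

Eb major seventh, root position

Reducing to letter names: Eb, G, Bb, D. These stack in thirds as Eb–G–Bb–D — an Eb major seventh chord.
Eb is the root of Eb major seventh; root in the bass means root position (figured bass 7).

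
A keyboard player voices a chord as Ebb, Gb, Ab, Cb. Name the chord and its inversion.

Ab half-diminished seventh, second inversion

Reducing to letter names: Ebb, Gb, Ab, Cb. These stack in thirds as Ab–Cb–Ebb–Gb — an Ab half-diminished seventh chord.
With the fifth (Ebb) in the bass, the chord is in second inversion (figured bass 4/3).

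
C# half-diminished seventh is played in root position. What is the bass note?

C# half-diminished seventh is C#–E–G–B. Root position places the root in the bass: C#.

C#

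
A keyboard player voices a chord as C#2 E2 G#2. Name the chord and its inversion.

C# minor, root position

The distinct note names are C#, E, G#. Stacked in thirds they read C#–E–G#, which is a minor triad on C#.
With the root (C#) in the bass, the chord is in root position (figured bass 5/3).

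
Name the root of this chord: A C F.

F

The distinct letter names are A, C, F. Arranged as a stack of thirds they read F–A–C, so F is the root (an F major triad).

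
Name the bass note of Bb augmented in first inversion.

The third of Bb augmented (Bb–D–F#) is D; that is the bass in first inversion.

D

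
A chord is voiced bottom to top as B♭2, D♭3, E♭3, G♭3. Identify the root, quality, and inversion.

The pitch classes Bb, Db, Eb, Gb arrange in thirds as Eb–Gb–Bb–Db: an Eb minor seventh chord.
The lowest note is Bb, the fifth of the chord, so this is second inversion (figured bass 4/3).

Eb minor seventh, second inversion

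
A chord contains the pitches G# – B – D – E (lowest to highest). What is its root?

The distinct letter names are G#, B, D, E. Arranged as a stack of thirds they read E–G#–B–D, so E is the root (an E dominant seventh chord).

E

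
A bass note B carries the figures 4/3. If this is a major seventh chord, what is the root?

The figures 4/3 mean the fifth of the chord is in the bass. If B is the fifth of a major seventh chord, the root is E (chord tones E–G#–B–D#).

E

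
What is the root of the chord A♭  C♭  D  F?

Reordering Ab, Cb, D, F into stacked thirds gives D–F–Ab–Cb; the bottom of that stack, D, is the root.

D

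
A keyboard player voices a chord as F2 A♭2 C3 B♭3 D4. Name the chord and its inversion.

Reducing to letter names: F, Ab, C, Bb, D. These stack in thirds as Bb–D–F–Ab–C — a Bb dominant ninth chord.
F is the fifth of Bb dominant ninth; fifth in the bass means second inversion.

Bb dominant ninth, second inversion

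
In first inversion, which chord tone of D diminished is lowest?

D diminished is D–F–Ab. First inversion places the third in the bass: F.

F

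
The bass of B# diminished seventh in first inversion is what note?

The third of B# diminished seventh (B#–D#–F#–A) is D#; that is the bass in first inversion.

D#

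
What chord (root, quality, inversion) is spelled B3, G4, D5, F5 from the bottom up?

G dominant seventh, first inversion

Reducing to letter names: B, G, D, F. These stack in thirds as G–B–D–F — a G dominant seventh chord.
With the third (B) in the bass, the chord is in first inversion (figured bass 6/5).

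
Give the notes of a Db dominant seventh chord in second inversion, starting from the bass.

Db dominant seventh is Db–F–Ab–Cb. Second inversion puts the fifth (Ab) in the bass, with the remaining tones above: Ab, Cb, Db, F.

Ab, Cb, Db, F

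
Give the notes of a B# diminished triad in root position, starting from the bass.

B# diminished is B#–D#–F#. Root position puts the root (B#) in the bass, with the remaining tones above: B#, D#, F#.

B#, D#, F#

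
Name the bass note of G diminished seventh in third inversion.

Fb

In third inversion the seventh is lowest. For G diminished seventh (G–Bb–Db–Fb) that is Fb.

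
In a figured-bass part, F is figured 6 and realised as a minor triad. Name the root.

The figures 6 mean the third of the chord is in the bass. If F is the third of a minor triad, the root is D (chord tones D–F–A).

D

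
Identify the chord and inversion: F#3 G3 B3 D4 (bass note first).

The pitch classes F#, G, B, D arrange in thirds as G–B–D–F#: a G major seventh chord.
The lowest note is F#, the seventh of the chord, so this is third inversion (figured bass 4/2).

G major seventh, third inversion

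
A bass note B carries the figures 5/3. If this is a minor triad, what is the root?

The figures 5/3 mean the root of the chord is in the bass. If B is the root of a minor triad, the root is B (chord tones B–D–F#).

B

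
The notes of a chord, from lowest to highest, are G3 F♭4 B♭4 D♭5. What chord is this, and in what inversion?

G diminished seventh, root position

Reducing to letter names: G, Fb, Bb, Db. These stack in thirds as G–Bb–Db–Fb — a G diminished seventh chord.
With the root (G) in the bass, the chord is in root position (figured bass 7).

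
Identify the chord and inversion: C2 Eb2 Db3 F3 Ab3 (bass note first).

Reducing to letter names: C, Eb, Db, F, Ab. These stack in thirds as Db–F–Ab–C–Eb — a Db major ninth chord.
With the seventh (C) in the bass, the chord is in third inversion.

Db major ninth, third inversion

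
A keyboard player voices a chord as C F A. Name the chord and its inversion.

F major, second inversion

The pitch classes C, F, A arrange in thirds as F–A–C: an F major triad.
The lowest note is C, the fifth of the chord, so this is second inversion (figured bass 6/4).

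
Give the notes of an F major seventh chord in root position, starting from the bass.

The chord tones are F–A–C–E. With the root (F) lowest for root position: F, A, C, E.

F, A, C, E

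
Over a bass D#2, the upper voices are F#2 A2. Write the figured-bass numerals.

The notes D#, F#, A stack in thirds as D#–F#–A — a D# diminished triad. The bass D# is the root, so this is root position: figured 5/3.

5/3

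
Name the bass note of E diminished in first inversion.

G

In first inversion the third is lowest. For E diminished (E–G–Bb) that is G.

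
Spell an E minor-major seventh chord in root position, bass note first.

Spelling E minor-major seventh: E–G–B–D#. In root position the root is bass, giving E, G, B, D# from the bottom.

E, G, B, D#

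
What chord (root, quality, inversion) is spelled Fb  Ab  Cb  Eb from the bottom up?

Fb major seventh, root position

The distinct note names are Fb, Ab, Cb, Eb. Stacked in thirds they read Fb–Ab–Cb–Eb, which is a major seventh chord on Fb.
With the root (Fb) in the bass, the chord is in root position (figured bass 7).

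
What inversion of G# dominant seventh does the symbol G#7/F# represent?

third inversion

G#7/F# means G# dominant seventh with F# in the bass. F# is the seventh of G# dominant seventh (G#–B#–D#–F#), so this is third inversion.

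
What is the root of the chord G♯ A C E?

Reordering G#, A, C, E into stacked thirds gives A–C–E–G#; the bottom of that stack, A, is the root.

A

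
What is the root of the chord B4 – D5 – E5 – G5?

E

B, D, E, G are the tones of an E minor seventh chord (E–G–B–D), making E the root.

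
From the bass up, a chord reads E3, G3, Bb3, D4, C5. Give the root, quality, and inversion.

C dominant ninth, first inversion

Reducing to letter names: E, G, Bb, D, C. These stack in thirds as C–E–G–Bb–D — a C dominant ninth chord.
The lowest note is E, the third of the chord, so this is first inversion.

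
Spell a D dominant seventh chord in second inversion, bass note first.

Spelling D dominant seventh: D–F#–A–C. In second inversion the fifth is bass, giving A, C, D, F# from the bottom.

A, C, D, F#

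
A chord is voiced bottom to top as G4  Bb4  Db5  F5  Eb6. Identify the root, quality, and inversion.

Eb dominant ninth, first inversion

The pitch classes G, Bb, Db, F, Eb arrange in thirds as Eb–G–Bb–Db–F: an Eb dominant ninth chord.
The lowest note is G, the third of the chord, so this is first inversion.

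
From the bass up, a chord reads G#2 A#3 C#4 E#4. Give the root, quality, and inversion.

Reducing to letter names: G#, A#, C#, E#. These stack in thirds as A#–C#–E#–G# — an A# minor seventh chord.
G# is the seventh of A# minor seventh; seventh in the bass means third inversion (figured bass 4/2).

A# minor seventh, third inversion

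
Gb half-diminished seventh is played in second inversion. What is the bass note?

Gb half-diminished seventh is Gb–Bbb–Dbb–Fb. Second inversion places the fifth in the bass: Dbb.

Dbb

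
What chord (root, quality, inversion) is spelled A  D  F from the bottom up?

The distinct note names are A, D, F. Stacked in thirds they read D–F–A, which is a minor triad on D.
The lowest note is A, the fifth of the chord, so this is second inversion (figured bass 6/4).

D minor, second inversion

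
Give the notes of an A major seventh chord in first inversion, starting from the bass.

C#, E, G#, A

Spelling A major seventh: A–C#–E–G#. In first inversion the third is bass, giving C#, E, G#, A from the bottom.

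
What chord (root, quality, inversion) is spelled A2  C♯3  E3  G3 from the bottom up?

Reducing to letter names: A, C#, E, G. These stack in thirds as A–C#–E–G — an A dominant seventh chord.
A is the root of A dominant seventh; root in the bass means root position (figured bass 7).

A dominant seventh, root position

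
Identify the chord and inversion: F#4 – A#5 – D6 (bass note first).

D augmented, first inversion

Reducing to letter names: F#, A#, D. These stack in thirds as D–F#–A# — a D augmented triad.
With the third (F#) in the bass, the chord is in first inversion (figured bass 6).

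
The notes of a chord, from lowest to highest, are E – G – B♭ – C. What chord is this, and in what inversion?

Reducing to letter names: E, G, Bb, C. These stack in thirds as C–E–G–Bb — a C dominant seventh chord.
With the third (E) in the bass, the chord is in first inversion (figured bass 6/5).

C dominant seventh, first inversion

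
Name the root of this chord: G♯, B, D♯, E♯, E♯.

The distinct letter names are G#, B, D#, E#. Arranged as a stack of thirds they read E#–G#–B–D#, so E# is the root (an E# half-diminished seventh chord).

E#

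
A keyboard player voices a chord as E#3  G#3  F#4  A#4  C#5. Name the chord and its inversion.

F# major ninth, third inversion

Reducing to letter names: E#, G#, F#, A#, C#. These stack in thirds as F#–A#–C#–E#–G# — an F# major ninth chord.
E# is the seventh of F# major ninth; seventh in the bass means third inversion.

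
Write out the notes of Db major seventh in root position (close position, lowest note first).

Db, F, Ab, C

The chord tones are Db–F–Ab–C. With the root (Db) lowest for root position: Db, F, Ab, C.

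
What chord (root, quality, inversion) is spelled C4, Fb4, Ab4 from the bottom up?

The distinct note names are C, Fb, Ab. Stacked in thirds they read Fb–Ab–C, which is an augmented triad on Fb.
C is the fifth of Fb augmented; fifth in the bass means second inversion (figured bass 6/4).

Fb augmented, second inversion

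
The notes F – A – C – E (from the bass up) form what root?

Reordering F, A, C, E into stacked thirds gives F–A–C–E; the bottom of that stack, F, is the root.

F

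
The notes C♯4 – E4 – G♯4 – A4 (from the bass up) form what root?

C#, E, G#, A are the tones of an A major seventh chord (A–C#–E–G#), making A the root.

A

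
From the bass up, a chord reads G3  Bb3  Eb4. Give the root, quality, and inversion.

The distinct note names are G, Bb, Eb. Stacked in thirds they read Eb–G–Bb, which is a major triad on Eb.
The lowest note is G, the third of the chord, so this is first inversion (figured bass 6).

Eb major, first inversion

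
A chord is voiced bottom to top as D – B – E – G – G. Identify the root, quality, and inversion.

The pitch classes D, B, E, G arrange in thirds as E–G–B–D: an E minor seventh chord.
D is the seventh of E minor seventh; seventh in the bass means third inversion (figured bass 4/2).

E minor seventh, third inversion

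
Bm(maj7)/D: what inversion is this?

Bm(maj7)/D means B minor-major seventh with D in the bass. D is the third of B minor-major seventh (B–D–F#–A#), so this is first inversion.

first inversion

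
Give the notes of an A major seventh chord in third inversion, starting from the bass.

The chord tones are A–C#–E–G#. With the seventh (G#) lowest for third inversion: G#, A, C#, E.

G#, A, C#, E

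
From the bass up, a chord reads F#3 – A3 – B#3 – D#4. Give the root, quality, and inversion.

The distinct note names are F#, A, B#, D#. Stacked in thirds they read B#–D#–F#–A, which is a diminished seventh chord on B#.
With the fifth (F#) in the bass, the chord is in second inversion (figured bass 4/3).

B# diminished seventh, second inversion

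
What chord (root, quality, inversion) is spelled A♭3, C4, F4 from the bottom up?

F minor, first inversion

The pitch classes Ab, C, F arrange in thirds as F–Ab–C: an F minor triad.
The lowest note is Ab, the third of the chord, so this is first inversion (figured bass 6).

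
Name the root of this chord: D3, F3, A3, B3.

B

D, F, A, B are the tones of a B half-diminished seventh chord (B–D–F–A), making B the root.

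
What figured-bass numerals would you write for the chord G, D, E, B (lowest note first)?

The notes G, D, E, B stack in thirds as E–G–B–D — an E minor seventh chord. The bass G is the third, so this is first inversion: figured 6/5.

6/5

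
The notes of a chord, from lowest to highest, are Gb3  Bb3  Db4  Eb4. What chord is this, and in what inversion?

Eb minor seventh, first inversion

Reducing to letter names: Gb, Bb, Db, Eb. These stack in thirds as Eb–Gb–Bb–Db — an Eb minor seventh chord.
The lowest note is Gb, the third of the chord, so this is first inversion (figured bass 6/5).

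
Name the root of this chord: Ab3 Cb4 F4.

Reordering Ab, Cb, F into stacked thirds gives F–Ab–Cb; the bottom of that stack, F, is the root.

F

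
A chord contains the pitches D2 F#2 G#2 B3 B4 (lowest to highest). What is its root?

G#

Reordering D, F#, G#, B into stacked thirds gives G#–B–D–F#; the bottom of that stack, G#, is the root.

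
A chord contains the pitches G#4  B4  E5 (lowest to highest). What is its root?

Reordering G#, B, E into stacked thirds gives E–G#–B; the bottom of that stack, E, is the root.

E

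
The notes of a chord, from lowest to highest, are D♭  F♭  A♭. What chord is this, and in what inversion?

The distinct note names are Db, Fb, Ab. Stacked in thirds they read Db–Fb–Ab, which is a minor triad on Db.
Db is the root of Db minor; root in the bass means root position (figured bass 5/3).

Db minor, root position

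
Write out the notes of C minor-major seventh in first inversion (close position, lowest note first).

Eb, G, B, C

The chord tones are C–Eb–G–B. With the third (Eb) lowest for first inversion: Eb, G, B, C.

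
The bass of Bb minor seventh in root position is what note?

Bb

Bb minor seventh is Bb–Db–F–Ab. Root position places the root in the bass: Bb.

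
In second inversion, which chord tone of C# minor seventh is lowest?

C# minor seventh is C#–E–G#–B. Second inversion places the fifth in the bass: G#.

G#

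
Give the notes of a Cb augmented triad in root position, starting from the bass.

Cb, Eb, G

Spelling Cb augmented: Cb–Eb–G. In root position the root is bass, giving Cb, Eb, G from the bottom.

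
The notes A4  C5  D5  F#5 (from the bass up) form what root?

Reordering A, C, D, F# into stacked thirds gives D–F#–A–C; the bottom of that stack, D, is the root.

D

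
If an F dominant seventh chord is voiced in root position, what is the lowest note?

In root position the root is lowest. For F dominant seventh (F–A–C–Eb) that is F.

F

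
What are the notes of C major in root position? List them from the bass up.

The chord tones are C–E–G. With the root (C) lowest for root position: C, E, G.

C, E, G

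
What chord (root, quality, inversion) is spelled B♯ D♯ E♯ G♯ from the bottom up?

The pitch classes B#, D#, E#, G# arrange in thirds as E#–G#–B#–D#: an E# minor seventh chord.
B# is the fifth of E# minor seventh; fifth in the bass means second inversion (figured bass 4/3).

E# minor seventh, second inversion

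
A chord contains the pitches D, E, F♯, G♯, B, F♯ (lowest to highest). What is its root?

E

Reordering D, E, F#, G#, B into stacked thirds gives E–G#–B–D–F#; the bottom of that stack, E, is the root.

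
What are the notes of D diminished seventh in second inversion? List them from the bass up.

Ab, Cb, D, F

Spelling D diminished seventh: D–F–Ab–Cb. In second inversion the fifth is bass, giving Ab, Cb, D, F from the bottom.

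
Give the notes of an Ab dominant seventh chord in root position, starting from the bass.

Spelling Ab dominant seventh: Ab–C–Eb–Gb. In root position the root is bass, giving Ab, C, Eb, Gb from the bottom.

Ab, C, Eb, Gb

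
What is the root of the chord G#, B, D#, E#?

Reordering G#, B, D#, E# into stacked thirds gives E#–G#–B–D#; the bottom of that stack, E#, is the root.

E#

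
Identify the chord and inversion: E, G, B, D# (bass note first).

E minor-major seventh, root position

The pitch classes E, G, B, D# arrange in thirds as E–G–B–D#: an E minor-major seventh chord.
With the root (E) in the bass, the chord is in root position (figured bass 7).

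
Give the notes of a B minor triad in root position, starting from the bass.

The chord tones are B–D–F#. With the root (B) lowest for root position: B, D, F#.

B, D, F#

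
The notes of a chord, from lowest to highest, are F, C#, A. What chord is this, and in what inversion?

F augmented, root position

Reducing to letter names: F, C#, A. These stack in thirds as F–A–C# — an F augmented triad.
F is the root of F augmented; root in the bass means root position (figured bass 5/3).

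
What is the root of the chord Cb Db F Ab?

Cb, Db, F, Ab are the tones of a Db dominant seventh chord (Db–F–Ab–Cb), making Db the root.

Db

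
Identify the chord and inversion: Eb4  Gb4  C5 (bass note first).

The pitch classes Eb, Gb, C arrange in thirds as C–Eb–Gb: a C diminished triad.
With the third (Eb) in the bass, the chord is in first inversion (figured bass 6).

C diminished, first inversion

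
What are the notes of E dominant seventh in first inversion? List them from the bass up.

G#, B, D, E

Spelling E dominant seventh: E–G#–B–D. In first inversion the third is bass, giving G#, B, D, E from the bottom.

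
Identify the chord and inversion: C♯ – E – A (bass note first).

The distinct note names are C#, E, A. Stacked in thirds they read A–C#–E, which is a major triad on A.
With the third (C#) in the bass, the chord is in first inversion (figured bass 6).

A major, first inversion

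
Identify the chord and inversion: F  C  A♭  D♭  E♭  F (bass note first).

The pitch classes F, C, Ab, Db, Eb arrange in thirds as Db–F–Ab–C–Eb: a Db major ninth chord.
With the third (F) in the bass, the chord is in first inversion.

Db major ninth, first inversion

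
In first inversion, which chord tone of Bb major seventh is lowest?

The third of Bb major seventh (Bb–D–F–A) is D; that is the bass in first inversion.

D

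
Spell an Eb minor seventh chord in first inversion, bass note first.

The chord tones are Eb–Gb–Bb–Db. With the third (Gb) lowest for first inversion: Gb, Bb, Db, Eb.

Gb, Bb, Db, Eb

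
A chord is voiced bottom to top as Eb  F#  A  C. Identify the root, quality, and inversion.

Reducing to letter names: Eb, F#, A, C. These stack in thirds as F#–A–C–Eb — an F# diminished seventh chord.
With the seventh (Eb) in the bass, the chord is in third inversion (figured bass 4/2).

F# diminished seventh, third inversion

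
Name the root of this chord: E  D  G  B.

E

Reordering E, D, G, B into stacked thirds gives E–G–B–D; the bottom of that stack, E, is the root.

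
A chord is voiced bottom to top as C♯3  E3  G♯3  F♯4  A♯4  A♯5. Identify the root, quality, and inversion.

The distinct note names are C#, E, G#, F#, A#. Stacked in thirds they read F#–A#–C#–E–G#, which is a dominant ninth chord on F#.
With the fifth (C#) in the bass, the chord is in second inversion.

F# dominant ninth, second inversion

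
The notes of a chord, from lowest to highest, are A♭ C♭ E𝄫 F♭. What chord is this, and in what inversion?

Fb dominant seventh, first inversion

The pitch classes Ab, Cb, Ebb, Fb arrange in thirds as Fb–Ab–Cb–Ebb: an Fb dominant seventh chord.
Ab is the third of Fb dominant seventh; third in the bass means first inversion (figured bass 6/5).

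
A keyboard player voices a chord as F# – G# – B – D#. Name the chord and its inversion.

G# minor seventh, third inversion

The pitch classes F#, G#, B, D# arrange in thirds as G#–B–D#–F#: a G# minor seventh chord.
F# is the seventh of G# minor seventh; seventh in the bass means third inversion (figured bass 4/2).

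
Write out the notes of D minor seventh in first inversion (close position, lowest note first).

F, A, C, D

The chord tones are D–F–A–C. With the third (F) lowest for first inversion: F, A, C, D.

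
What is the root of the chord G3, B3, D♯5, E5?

G, B, D#, E are the tones of an E minor-major seventh chord (E–G–B–D#), making E the root.

E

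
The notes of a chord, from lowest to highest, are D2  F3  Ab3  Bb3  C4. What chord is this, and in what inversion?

Bb dominant ninth, first inversion

The pitch classes D, F, Ab, Bb, C arrange in thirds as Bb–D–F–Ab–C: a Bb dominant ninth chord.
D is the third of Bb dominant ninth; third in the bass means first inversion.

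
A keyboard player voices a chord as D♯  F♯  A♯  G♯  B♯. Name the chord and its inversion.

G# dominant ninth, second inversion

The pitch classes D#, F#, A#, G#, B# arrange in thirds as G#–B#–D#–F#–A#: a G# dominant ninth chord.
D# is the fifth of G# dominant ninth; fifth in the bass means second inversion.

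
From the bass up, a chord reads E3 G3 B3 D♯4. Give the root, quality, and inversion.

The distinct note names are E, G, B, D#. Stacked in thirds they read E–G–B–D#, which is a minor-major seventh chord on E.
E is the root of E minor-major seventh; root in the bass means root position (figured bass 7).

E minor-major seventh, root position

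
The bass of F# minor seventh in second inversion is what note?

The fifth of F# minor seventh (F#–A–C#–E) is C#; that is the bass in second inversion.

C#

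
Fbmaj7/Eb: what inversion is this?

third inversion

Fbmaj7/Eb means Fb major seventh with Eb in the bass. Eb is the seventh of Fb major seventh (Fb–Ab–Cb–Eb), so this is third inversion.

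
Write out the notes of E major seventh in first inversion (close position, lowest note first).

The chord tones are E–G#–B–D#. With the third (G#) lowest for first inversion: G#, B, D#, E.

G#, B, D#, E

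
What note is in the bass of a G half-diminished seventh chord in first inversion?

The third of G half-diminished seventh (G–Bb–Db–F) is Bb; that is the bass in first inversion.

Bb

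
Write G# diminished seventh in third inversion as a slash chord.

G#dim7/F

Third inversion of G# diminished seventh has the seventh (F) in the bass. As a slash chord: G#dim7/F.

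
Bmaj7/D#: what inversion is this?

Bmaj7/D# means B major seventh with D# in the bass. D# is the third of B major seventh (B–D#–F#–A#), so this is first inversion.

first inversion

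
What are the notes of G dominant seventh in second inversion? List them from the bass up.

Spelling G dominant seventh: G–B–D–F. In second inversion the fifth is bass, giving D, F, G, B from the bottom.

D, F, G, B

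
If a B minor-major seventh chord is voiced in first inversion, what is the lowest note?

D

In first inversion the third is lowest. For B minor-major seventh (B–D–F#–A#) that is D.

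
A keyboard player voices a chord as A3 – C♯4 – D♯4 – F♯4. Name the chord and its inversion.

D# half-diminished seventh, second inversion

The distinct note names are A, C#, D#, F#. Stacked in thirds they read D#–F#–A–C#, which is a half-diminished seventh chord on D#.
With the fifth (A) in the bass, the chord is in second inversion (figured bass 4/3).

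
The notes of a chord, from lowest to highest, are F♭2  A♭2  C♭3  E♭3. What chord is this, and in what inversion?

The distinct note names are Fb, Ab, Cb, Eb. Stacked in thirds they read Fb–Ab–Cb–Eb, which is a major seventh chord on Fb.
Fb is the root of Fb major seventh; root in the bass means root position (figured bass 7).

Fb major seventh, root position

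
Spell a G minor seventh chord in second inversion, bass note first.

D, F, G, Bb

G minor seventh is G–Bb–D–F. Second inversion puts the fifth (D) in the bass, with the remaining tones above: D, F, G, Bb.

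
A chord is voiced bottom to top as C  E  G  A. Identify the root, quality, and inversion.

A minor seventh, first inversion

The distinct note names are C, E, G, A. Stacked in thirds they read A–C–E–G, which is a minor seventh chord on A.
The lowest note is C, the third of the chord, so this is first inversion (figured bass 6/5).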